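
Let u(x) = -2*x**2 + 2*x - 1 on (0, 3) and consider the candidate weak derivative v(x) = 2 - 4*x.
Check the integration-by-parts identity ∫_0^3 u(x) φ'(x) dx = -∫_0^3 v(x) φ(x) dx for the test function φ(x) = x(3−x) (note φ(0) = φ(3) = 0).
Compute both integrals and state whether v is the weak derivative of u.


LHS = 18, RHS = 18. Yes, v = u' weakly.

u(x) = -2*x**2 + 2*x - 1, classical derivative u'(x) = 2 - 4*x.
φ(x) = x(3−x), so φ'(x) = 3 - 2*x.
Note φ(0) = φ(3) = 0, so the boundary term u·φ vanishes.
LHS = ∫_0^3 u(x) φ'(x) dx = ∫_0^3 (4*x^3 - 10*x^2 + 8*x - 3) dx. Term by term:
  ∫_0^3 4*x^3 dx = 81;  ∫_0^3 -10*x^2 dx = -90;  ∫_0^3 8*x dx = 36;
  ∫_0^3 -3 dx = -9.
Sum: 81 − 90 + 36 − 9 = 18.
So LHS = 18.
∫_0^3 v(x) φ(x) dx = ∫_0^3 (4*x^3 - 14*x^2 + 6*x) dx. Term by term:
  ∫_0^3 4*x^3 dx = 81;  ∫_0^3 -14*x^2 dx = -126;  ∫_0^3 6*x dx = 27.
Sum: 81 − 126 + 27 = -18.
So RHS = -∫_0^3 v(x) φ(x) dx = 18.
LHS = RHS, so the identity holds for this test φ.
Moreover u is smooth here and v(x) = u'(x) = 2 - 4*x pointwise, so the identity holds for every test function. Hence v is the weak derivative of u.


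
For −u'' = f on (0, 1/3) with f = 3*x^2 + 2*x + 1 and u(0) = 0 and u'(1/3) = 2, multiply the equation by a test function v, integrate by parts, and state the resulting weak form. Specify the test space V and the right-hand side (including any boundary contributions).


V = {v ∈ H^1(0, 1/3) : v(0) = 0} (test functions vanish at x = 0 where u is specified); weak form: ∫_0^1/3 u'v' dx = ∫_0^1/3 (3*x^2 + 2*x + 1) v dx + 2·v(1/3) for all v ∈ V.

Multiply both sides by a test function v and integrate from 0 to 1/3:
  ∫_0^1/3 −u''(x) v(x) dx = ∫_0^1/3 f(x) v(x) dx.
Integrate the LHS by parts once:
  ∫_0^1/3 −u'' v dx = −[u'(x) v(x)]_0^1/3 + ∫_0^1/3 u'(x) v'(x) dx.
Thus ∫_0^1/3 u'(x) v'(x) dx = ∫_0^1/3 f(x) v(x) dx + [u'(x) v(x)]_0^1/3.
Choose V so that boundary terms are either known or forced to vanish.
Mixed BC: u(0) = 0 (Dirichlet) and u'(1/3) = 2 (Neumann). Define V = {v ∈ H^1(0, 1/3) : v(0) = 0}. Then [u' v]_0^1/3 = u'(1/3)·v(1/3) − u'(0)·0 = 2·v(1/3).
Weak formulation: find u (satisfying any essential BC) such that ∫_0^1/3 u'(x) v'(x) dx = ∫_0^1/3 f v dx + 2·v(1/3) for all v ∈ V (Dirichlet at 0 absorbed into V; Neumann datum at x = 1/3 contributes the boundary term).
Substituting f(x) = 3*x^2 + 2*x + 1, the right-hand side is ∫_0^1/3 (3*x^2 + 2*x + 1) v dx + 2·v(1/3).


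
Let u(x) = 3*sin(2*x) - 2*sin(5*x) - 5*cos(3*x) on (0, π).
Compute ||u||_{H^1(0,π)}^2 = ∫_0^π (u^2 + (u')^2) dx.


||u||_{H^1(0,π)}^2 = 240 + 399*π/2

u'(x) = 15*sin(3*x) + 6*cos(2*x) - 10*cos(5*x).
Expand u² and (u')² and integrate term by term on (0, π), using: for integers n ≥ 1, ∫_0^π sin²(nx) dx = ∫_0^π cos²(nx) dx = π/2; for n ≠ n', ∫_0^π sin(nx)sin(n'x) dx = ∫_0^π cos(nx)cos(n'x) dx = 0; and by product-to-sum, ∫_0^π sin(nx)cos(n'x) dx = ½∫_0^π [sin((n+n')x) + sin((n−n')x)] dx, which is 0 when n+n' is even and 2n/(n²−n'²) when n+n' is odd (it need not vanish on (0, π)).
  u² squared terms: (-5)²·∫cos(3x)² dx = 25·π/2 = 25*π/2;  (-2)²·∫sin(5x)² dx = 4·π/2 = 2*π;  (3)²·∫sin(2x)² dx = 9·π/2 = 9*π/2.
  u² cross terms: 2·(-5)·(-2)·∫cos(3x)·sin(5x) dx = 20·(0) = 0;  2·(-5)·(3)·∫cos(3x)·sin(2x) dx = -30·(-4/5) = 24;  2·(-2)·(3)·∫sin(5x)·sin(2x) dx = -12·(0) = 0.
  So ∫_0^π u² dx = 25*π/2 + 2*π + 9*π/2 + 0 + 24 + 0 = 24 + 19*π.
  (u')² squared terms: (-10)²·∫cos(5x)² dx = 100·π/2 = 50*π;  (6)²·∫cos(2x)² dx = 36·π/2 = 18*π;  (15)²·∫sin(3x)² dx = 225·π/2 = 225*π/2.
  (u')² cross terms: 2·(-10)·(6)·∫cos(5x)·cos(2x) dx = -120·(0) = 0;  2·(-10)·(15)·∫cos(5x)·sin(3x) dx = -300·(0) = 0;  2·(6)·(15)·∫cos(2x)·sin(3x) dx = 180·(6/5) = 216.
  So ∫_0^π (u')² dx = 50*π + 18*π + 225*π/2 + 0 + 0 + 216 = 216 + 361*π/2.
||u||_{H^1}^2 = (24 + 19*π) + (216 + 361*π/2) = 240 + 399*π/2.


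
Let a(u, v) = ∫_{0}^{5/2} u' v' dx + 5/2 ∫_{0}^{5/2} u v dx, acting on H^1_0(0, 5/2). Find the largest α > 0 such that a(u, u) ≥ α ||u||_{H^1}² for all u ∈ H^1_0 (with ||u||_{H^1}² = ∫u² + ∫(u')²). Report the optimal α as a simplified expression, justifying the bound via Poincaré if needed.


α = 1

Coercivity of a(·,·) on H^1_0(0, 5/2) means a(u, u) ≥ α ||u||_{H^1}² for every u ∈ H^1_0.
The interval has length L = 5/2, and Poincaré/coercivity depend only on L. Here a(u, u) = ∫(u')² + (5/2)·∫u².
Here c = 5/2 ≥ 1, so a(u,u) = ∫(u')² + c∫u² ≥ ∫(u')² + ∫u² = ||u||_{H^1}², i.e. α = 1 works. No larger α is possible: a(u,u) ≥ α||u||_{H^1}² means (1−α)∫(u')² ≥ (α−c)∫u², and for the modes u_n = sin(nπ(x−x₀)/L) (x₀ the left endpoint) one has ∫u_n²/∫(u_n')² = (L/(nπ))² → 0, so a(u_n,u_n)/||u_n||_{H^1}² → 1. Hence the optimal constant is α = 1.
Therefore α = 1.


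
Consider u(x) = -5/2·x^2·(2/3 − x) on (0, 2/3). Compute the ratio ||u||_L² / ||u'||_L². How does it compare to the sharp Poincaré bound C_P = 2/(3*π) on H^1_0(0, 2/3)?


||u||_L² / ||u'||_L² = sqrt(14)/21 < C_P = 2/(3*π).

u(x) = -5/2·x^2·(2/3 − x), so u'(x) = 5*x*(9*x - 4)/6.
u(x) = -5/2·x^2·(2/3 − x) vanishes at x = 0 and x = 2/3, so u ∈ H^1_0(0, 2/3). Differentiate via the product rule and integrate the resulting polynomials term by term.
  ∫_0^2/3 u² dx = ∫_0^2/3 (25*x^6/4 - 25*x^5/3 + 25*x^4/9) dx. Term by term:
    ∫_0^2/3 25*x^6/4 dx = 800/15309;  ∫_0^2/3 -25*x^5/3 dx = -800/6561;  ∫_0^2/3 25*x^4/9 dx = 160/2187.
  Sum: 800/15309 − 800/6561 + 160/2187 = 160/45927.
  ∫_0^2/3 (u')² dx = ∫_0^2/3 (225*x^4/4 - 50*x^3 + 100*x^2/9) dx. Term by term:
    ∫_0^2/3 225*x^4/4 dx = 40/27;  ∫_0^2/3 -50*x^3 dx = -200/81;  ∫_0^2/3 100*x^2/9 dx = 800/729.
  Sum: 40/27 − 200/81 + 800/729 = 80/729.
∫_0^2/3 u² dx = 160/45927, so ||u||_L² = 4*sqrt(70)/567.
∫_0^2/3 (u')² dx = 80/729, so ||u'||_L² = 4*sqrt(5)/27.
Ratio ||u||_L² / ||u'||_L² = sqrt(14)/21.
Sharp Poincaré constant on H^1_0(0, 2/3) is C_P = L/π = 2/(3*π), achieved by sin(3*π/2·x).
A polynomial bump cannot attain the sharp Poincaré constant (only the first sine eigenfunction does), so the ratio is strictly less than C_P, consistent with ||u||_L² ≤ C_P ||u'||_L².


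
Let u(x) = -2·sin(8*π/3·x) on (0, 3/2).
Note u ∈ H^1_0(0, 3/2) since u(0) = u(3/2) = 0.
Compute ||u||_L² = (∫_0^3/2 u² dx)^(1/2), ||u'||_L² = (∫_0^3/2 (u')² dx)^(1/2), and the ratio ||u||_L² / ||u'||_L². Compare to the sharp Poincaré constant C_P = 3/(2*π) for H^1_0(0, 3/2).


||u||_L² / ||u'||_L² = 3/(8*π) < C_P = 3/(2*π).

u(x) = -2·sin(8*π/3·x), so u'(x) = -16*π*cos(8*π*x/3)/3.
Writing u(x) = A·sin(kπx/L) with A = -2 and k = 4, use ∫_0^L sin²(kπx/L) dx = L/2 and ∫_0^L cos²(kπx/L) dx = L/2.
u² = 4·sin²(8*π/3·x) and (u')² = 256*π^2/9·cos²(8*π/3·x), and each of sin², cos² integrates to L/2 = 3/4 over (0, 3/2).
∫_0^3/2 u² dx = 3, so ||u||_L² = sqrt(3).
∫_0^3/2 (u')² dx = 64*π^2/3, so ||u'||_L² = 8*sqrt(3)*π/3.
Ratio ||u||_L² / ||u'||_L² = 3/(8*π).
Sharp Poincaré constant on H^1_0(0, 3/2) is C_P = L/π = 3/(2*π), achieved by sin(2*π/3·x).
This is the k = 4 harmonic; the ratio L/(kπ) is strictly less than C_P = L/π, consistent with the sharp inequality ||u||_L² ≤ C_P ||u'||_L².


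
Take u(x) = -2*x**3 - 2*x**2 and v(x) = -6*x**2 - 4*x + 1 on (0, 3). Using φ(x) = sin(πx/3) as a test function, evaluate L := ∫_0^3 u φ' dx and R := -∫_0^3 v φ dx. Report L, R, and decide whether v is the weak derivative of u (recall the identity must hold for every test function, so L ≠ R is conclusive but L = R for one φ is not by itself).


LHS = -648/π^3 + 198/π, RHS = -648/π^3 + 192/π. No, v is not the weak derivative of u.

u(x) = -2*x**3 - 2*x**2, classical derivative u'(x) = -6*x**2 - 4*x.
φ(x) = sin(πx/3), so φ'(x) = π*cos(π*x/3)/3.
Note φ(0) = φ(3) = 0, so the boundary term u·φ vanishes.
LHS = ∫_0^3 u(x) φ'(x) dx = ∫_0^3 (-2*π*x^3*cos(π*x/3)/3 - 2*π*x^2*cos(π*x/3)/3) dx. Term by term:
  ∫_0^3 -2*π*x^2*cos(π*x/3)/3 dx = 36/π;  ∫_0^3 -2*π*x^3*cos(π*x/3)/3 dx = -648/π^3 + 162/π.
Sum: 36/π + -648/π^3 + 162/π = -648/π^3 + 198/π.
So LHS = -648/π^3 + 198/π.
∫_0^3 v(x) φ(x) dx = ∫_0^3 (-6*x^2*sin(π*x/3) - 4*x*sin(π*x/3) + sin(π*x/3)) dx. Term by term:
  ∫_0^3 -6*x^2*sin(π*x/3) dx = -162/π + 648/π^3;  ∫_0^3 -4*x*sin(π*x/3) dx = -36/π;  ∫_0^3 sin(π*x/3) dx = 6/π.
Sum: -162/π + 648/π^3 − 36/π + 6/π = -192/π + 648/π^3.
So RHS = -∫_0^3 v(x) φ(x) dx = -648/π^3 + 192/π.
LHS − RHS = 6/π ≠ 0, so the identity fails.
(For a valid weak derivative the identity must hold for EVERY test function, in particular this one. The failure shows v is NOT the weak derivative of u.)
Correct weak derivative would be u'(x) = -6*x**2 - 4*x.


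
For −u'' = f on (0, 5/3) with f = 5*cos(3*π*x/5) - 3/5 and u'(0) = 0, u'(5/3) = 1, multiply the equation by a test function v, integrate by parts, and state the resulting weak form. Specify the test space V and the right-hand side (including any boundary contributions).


V = H^1(0, 5/3) (v unrestricted at boundary; u is determined up to an additive constant); weak form: ∫_0^5/3 u'v' dx = ∫_0^5/3 (5*cos(3*π*x/5) - 3/5) v dx + v(5/3) for all v ∈ V.

Multiply both sides by a test function v and integrate from 0 to 5/3:
  ∫_0^5/3 −u''(x) v(x) dx = ∫_0^5/3 f(x) v(x) dx.
Integrate the LHS by parts once:
  ∫_0^5/3 −u'' v dx = −[u'(x) v(x)]_0^5/3 + ∫_0^5/3 u'(x) v'(x) dx.
Thus ∫_0^5/3 u'(x) v'(x) dx = ∫_0^5/3 f(x) v(x) dx + [u'(x) v(x)]_0^5/3.
Choose V so that boundary terms are either known or forced to vanish.
u has inhomogeneous Neumann u'(0) = 0, u'(5/3) = 1. [u' v]_0^5/3 = (1)·v(5/3) − (0)·v(0) = v(5/3). Take V = H^1(0, 5/3); boundary term becomes part of RHS.
Weak formulation: find u (satisfying any essential BC) such that ∫_0^5/3 u'(x) v'(x) dx = ∫_0^5/3 f v dx + v(5/3) for all v ∈ V (Neumann data are natural BCs: they enter the RHS as boundary terms).
Substituting f(x) = 5*cos(3*π*x/5) - 3/5, the right-hand side is ∫_0^5/3 (5*cos(3*π*x/5) - 3/5) v dx + v(5/3).
Compatibility check (pure Neumann): taking v ≡ 1 ∈ V gives 0 = ∫_0^5/3 f dx + (1) − (0), i.e. ∫_0^5/3 f dx must equal u'(0) − u'(5/3) = -1. Indeed ∫_0^5/3 (5*cos(3*π*x/5) - 3/5) dx = -1, so the data are compatible. The solution is then unique only up to an additive constant (fix it e.g. by requiring ∫_0^5/3 u dx = 0).


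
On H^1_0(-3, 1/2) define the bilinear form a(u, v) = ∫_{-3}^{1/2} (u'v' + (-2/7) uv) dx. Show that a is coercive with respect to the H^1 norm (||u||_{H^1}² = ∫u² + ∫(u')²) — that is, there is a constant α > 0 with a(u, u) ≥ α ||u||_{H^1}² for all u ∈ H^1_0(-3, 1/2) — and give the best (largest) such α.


α = 2*(-7 + 2*π^2)/(4*π^2 + 49)

Coercivity of a(·,·) on H^1_0(-3, 1/2) means a(u, u) ≥ α ||u||_{H^1}² for every u ∈ H^1_0.
The interval has length L = 7/2, and Poincaré/coercivity depend only on L. Here a(u, u) = ∫(u')² + (-2/7)·∫u².
Here c = -2/7 < 0 with |c| < (π/L)² = 4*π^2/49, so coercivity still holds. The condition a(u,u) ≥ α||u||_{H^1}² reads (1−α)∫(u')² ≥ (α−c)∫u². Any admissible α is ≤ 1 (rapidly oscillating u have ∫u²/∫(u')² → 0), and α = 1 would force 0 ≥ (1−c)∫u², impossible since c < 1; so 1−α > 0. By the sharp Poincaré inequality on H^1_0 of an interval of length L, ∫(u')² ≥ (π/L)²∫u² with equality for the first sine mode sin(π(x−x₀)/L) (x₀ the left endpoint), so the inequality holds for all u iff (1−α)(π/L)² ≥ α − c, i.e. α ≤ ((π/L)² + c)/((π/L)² + 1) = (1 + c(L/π)²)/(1 + (L/π)²). (Direct route, valid since c ≤ 0: Poincaré gives c∫u² ≥ c(L/π)²∫(u')², so a(u,u) ≥ (1 + c(L/π)²)∫(u')², while ||u||_{H^1}² ≤ (1 + (L/π)²)∫(u')²; dividing yields the same α.) With (π/L)² = 4*π^2/49 and c = -2/7, the largest admissible constant is α = ((π/L)² + c)/((π/L)² + 1).
Simplifying, α = 2*(-7 + 2*π^2)/(4*π^2 + 49).


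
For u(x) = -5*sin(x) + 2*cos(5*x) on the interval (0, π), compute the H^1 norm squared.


||u||_{H^1(0,π)}^2 = 77*π

u'(x) = -10*sin(5*x) - 5*cos(x).
Expand u² and (u')² and integrate term by term on (0, π), using: for integers n ≥ 1, ∫_0^π sin²(nx) dx = ∫_0^π cos²(nx) dx = π/2; for n ≠ n', ∫_0^π sin(nx)sin(n'x) dx = ∫_0^π cos(nx)cos(n'x) dx = 0; and by product-to-sum, ∫_0^π sin(nx)cos(n'x) dx = ½∫_0^π [sin((n+n')x) + sin((n−n')x)] dx, which is 0 when n+n' is even and 2n/(n²−n'²) when n+n' is odd (it need not vanish on (0, π)).
  u² squared terms: (-5)²·∫sin(x)² dx = 25·π/2 = 25*π/2;  (2)²·∫cos(5x)² dx = 4·π/2 = 2*π.
  u² cross terms: 2·(-5)·(2)·∫sin(x)·cos(5x) dx = -20·(0) = 0.
  So ∫_0^π u² dx = 25*π/2 + 2*π + 0 = 29*π/2.
  (u')² squared terms: (-10)²·∫sin(5x)² dx = 100·π/2 = 50*π;  (-5)²·∫cos(x)² dx = 25·π/2 = 25*π/2.
  (u')² cross terms: 2·(-10)·(-5)·∫sin(5x)·cos(x) dx = 100·(0) = 0.
  So ∫_0^π (u')² dx = 50*π + 25*π/2 + 0 = 125*π/2.
||u||_{H^1}^2 = (29*π/2) + (125*π/2) = 77*π.


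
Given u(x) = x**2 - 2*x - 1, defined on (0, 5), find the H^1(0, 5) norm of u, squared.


||u||_{H^1}^2 = 225

The H^1 norm (squared) on an interval (0, L) is
  ||u||_{H^1}^2 = ∫_0^L u(x)^2 dx + ∫_0^L u'(x)^2 dx.
Compute u'(x) = 2*x - 2.
Then u(x)^2 = x**4 - 4*x**3 + 2*x**2 + 4*x + 1 and u'(x)^2 = 4*x**2 - 8*x + 4.
Integrate each monomial from 0 to 5 using ∫_0^5 c·x^n dx = c·5^(n+1)/(n+1):
  ∫_0^5 u(x)^2 dx = ∫_0^5 (x^4 - 4*x^3 + 2*x^2 + 4*x + 1) dx. Term by term:
    ∫_0^5 x^4 dx = 625;  ∫_0^5 -4*x^3 dx = -625;  ∫_0^5 2*x^2 dx = 250/3;
    ∫_0^5 4*x dx = 50;  ∫_0^5 1 dx = 5.
  Sum: 625 − 625 + 250/3 + 50 + 5 = 415/3.
  ∫_0^5 u'(x)^2 dx = ∫_0^5 (4*x^2 - 8*x + 4) dx. Term by term:
    ∫_0^5 4*x^2 dx = 500/3;  ∫_0^5 -8*x dx = -100;  ∫_0^5 4 dx = 20.
  Sum: 500/3 − 100 + 20 = 260/3.
Adding: ||u||_{H^1}^2 = 415/3 + 260/3 = 225.


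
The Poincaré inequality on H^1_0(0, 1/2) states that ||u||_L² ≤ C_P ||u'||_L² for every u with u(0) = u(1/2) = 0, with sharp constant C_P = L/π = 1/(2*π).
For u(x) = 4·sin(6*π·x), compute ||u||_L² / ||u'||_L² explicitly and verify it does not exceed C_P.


||u||_L² / ||u'||_L² = 1/(6*π) < C_P = 1/(2*π).

u(x) = 4·sin(6*π·x), so u'(x) = 24*π*cos(6*π*x).
Writing u(x) = A·sin(kπx/L) with A = 4 and k = 3, use ∫_0^L sin²(kπx/L) dx = L/2 and ∫_0^L cos²(kπx/L) dx = L/2.
u² = 16·sin²(6*π·x) and (u')² = 576*π^2·cos²(6*π·x), and each of sin², cos² integrates to L/2 = 1/4 over (0, 1/2).
∫_0^1/2 u² dx = 4, so ||u||_L² = 2.
∫_0^1/2 (u')² dx = 144*π^2, so ||u'||_L² = 12*π.
Ratio ||u||_L² / ||u'||_L² = 1/(6*π).
Sharp Poincaré constant on H^1_0(0, 1/2) is C_P = L/π = 1/(2*π), achieved by sin(2*π·x).
This is the k = 3 harmonic; the ratio L/(kπ) is strictly less than C_P = L/π, consistent with the sharp inequality ||u||_L² ≤ C_P ||u'||_L².


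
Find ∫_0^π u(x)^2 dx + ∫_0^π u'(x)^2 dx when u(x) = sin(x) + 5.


||u||_{H^1(0,π)}^2 = 20 + 26*π

u'(x) = cos(x).
Expand u² and (u')² and integrate term by term on (0, π), using: for integers n ≥ 1, ∫_0^π sin²(nx) dx = ∫_0^π cos²(nx) dx = π/2; for n ≠ n', ∫_0^π sin(nx)sin(n'x) dx = ∫_0^π cos(nx)cos(n'x) dx = 0; and by product-to-sum, ∫_0^π sin(nx)cos(n'x) dx = ½∫_0^π [sin((n+n')x) + sin((n−n')x)] dx, which is 0 when n+n' is even and 2n/(n²−n'²) when n+n' is odd (it need not vanish on (0, π)). For the constant mode: ∫_0^π 1 dx = π, ∫_0^π cos(nx) dx = 0, ∫_0^π sin(nx) dx = (1−(−1)^n)/n.
  u² squared terms: (5)²·∫1 dx = 25·π = 25*π;  (1)²·∫sin(x)² dx = 1·π/2 = π/2.
  u² cross terms: 2·(5)·(1)·∫1·sin(x) dx = 10·(2) = 20.
  So ∫_0^π u² dx = 25*π + π/2 + 20 = 20 + 51*π/2.
  (u')² squared terms: (1)²·∫cos(x)² dx = 1·π/2 = π/2.
  So ∫_0^π (u')² dx = π/2.
||u||_{H^1}^2 = (20 + 51*π/2) + (π/2) = 20 + 26*π.


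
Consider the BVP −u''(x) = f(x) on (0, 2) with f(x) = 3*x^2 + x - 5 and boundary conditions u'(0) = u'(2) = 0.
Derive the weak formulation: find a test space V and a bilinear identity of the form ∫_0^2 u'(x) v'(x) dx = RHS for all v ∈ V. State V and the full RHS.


V = H^1(0, 2) (no boundary constraint on v; u is determined up to an additive constant); weak form: ∫_0^2 u'v' dx = ∫_0^2 (3*x^2 + x - 5) v dx for all v ∈ V.

Multiply both sides by a test function v and integrate from 0 to 2:
  ∫_0^2 −u''(x) v(x) dx = ∫_0^2 f(x) v(x) dx.
Integrate the LHS by parts once:
  ∫_0^2 −u'' v dx = −[u'(x) v(x)]_0^2 + ∫_0^2 u'(x) v'(x) dx.
Thus ∫_0^2 u'(x) v'(x) dx = ∫_0^2 f(x) v(x) dx + [u'(x) v(x)]_0^2.
Choose V so that boundary terms are either known or forced to vanish.
u has homogeneous Neumann: u'(0) = u'(2) = 0. So [u' v]_0^2 = 0·v(2) − 0·v(0) = 0 for any v; take V = H^1(0, 2).
Weak formulation: find u (satisfying any essential BC) such that ∫_0^2 u'(x) v'(x) dx = ∫_0^2 f v dx for all v ∈ V (homogeneous Neumann, so boundary terms vanish).
Substituting f(x) = 3*x^2 + x - 5, the right-hand side is ∫_0^2 (3*x^2 + x - 5) v dx.
Compatibility check (pure Neumann): taking v ≡ 1 ∈ V gives 0 = ∫_0^2 f dx + (0) − (0), i.e. ∫_0^2 f dx must equal u'(0) − u'(2) = 0. Indeed ∫_0^2 (3*x^2 + x - 5) dx = 0, so the data are compatible. The solution is then unique only up to an additive constant (fix it e.g. by requiring ∫_0^2 u dx = 0).


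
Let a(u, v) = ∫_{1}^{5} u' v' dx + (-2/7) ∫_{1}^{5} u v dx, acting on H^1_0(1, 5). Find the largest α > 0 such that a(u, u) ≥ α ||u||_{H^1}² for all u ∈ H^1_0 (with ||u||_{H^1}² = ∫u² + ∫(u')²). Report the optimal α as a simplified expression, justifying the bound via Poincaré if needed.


α = (-32/7 + π^2)/(π^2 + 16)

Coercivity of a(·,·) on H^1_0(1, 5) means a(u, u) ≥ α ||u||_{H^1}² for every u ∈ H^1_0.
The interval has length L = 4, and Poincaré/coercivity depend only on L. Here a(u, u) = ∫(u')² + (-2/7)·∫u².
Here c = -2/7 < 0 with |c| < (π/L)² = π^2/16, so coercivity still holds. The condition a(u,u) ≥ α||u||_{H^1}² reads (1−α)∫(u')² ≥ (α−c)∫u². Any admissible α is ≤ 1 (rapidly oscillating u have ∫u²/∫(u')² → 0), and α = 1 would force 0 ≥ (1−c)∫u², impossible since c < 1; so 1−α > 0. By the sharp Poincaré inequality on H^1_0 of an interval of length L, ∫(u')² ≥ (π/L)²∫u² with equality for the first sine mode sin(π(x−x₀)/L) (x₀ the left endpoint), so the inequality holds for all u iff (1−α)(π/L)² ≥ α − c, i.e. α ≤ ((π/L)² + c)/((π/L)² + 1) = (1 + c(L/π)²)/(1 + (L/π)²). (Direct route, valid since c ≤ 0: Poincaré gives c∫u² ≥ c(L/π)²∫(u')², so a(u,u) ≥ (1 + c(L/π)²)∫(u')², while ||u||_{H^1}² ≤ (1 + (L/π)²)∫(u')²; dividing yields the same α.) With (π/L)² = π^2/16 and c = -2/7, the largest admissible constant is α = ((π/L)² + c)/((π/L)² + 1).
Simplifying, α = (-32/7 + π^2)/(π^2 + 16).


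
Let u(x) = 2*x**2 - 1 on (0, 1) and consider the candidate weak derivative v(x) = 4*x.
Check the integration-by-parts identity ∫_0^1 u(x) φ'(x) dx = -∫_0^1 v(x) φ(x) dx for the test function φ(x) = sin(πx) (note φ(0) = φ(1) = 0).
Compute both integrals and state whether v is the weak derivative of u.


LHS = -4/π, RHS = -4/π. Yes, v = u' weakly.

u(x) = 2*x**2 - 1, classical derivative u'(x) = 4*x.
φ(x) = sin(πx), so φ'(x) = π*cos(π*x).
Note φ(0) = φ(1) = 0, so the boundary term u·φ vanishes.
LHS = ∫_0^1 u(x) φ'(x) dx = ∫_0^1 (2*π*x^2*cos(π*x) - π*cos(π*x)) dx. Term by term:
  ∫_0^1 -π*cos(π*x) dx = 0;  ∫_0^1 2*π*x^2*cos(π*x) dx = -4/π.
Sum: 0 − 4/π = -4/π.
So LHS = -4/π.
∫_0^1 v(x) φ(x) dx = ∫_0^1 (4*x*sin(π*x)) dx. Term by term:
  ∫_0^1 4*x*sin(π*x) dx = 4/π.
So RHS = -∫_0^1 v(x) φ(x) dx = -4/π.
LHS = RHS, so the identity holds for this test φ.
Moreover u is smooth here and v(x) = u'(x) = 4*x pointwise, so the identity holds for every test function. Hence v is the weak derivative of u.


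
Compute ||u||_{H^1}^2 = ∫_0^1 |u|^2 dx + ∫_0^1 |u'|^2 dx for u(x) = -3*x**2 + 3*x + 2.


||u||_{H^1}^2 = 93/10

The H^1 norm (squared) on an interval (0, L) is
  ||u||_{H^1}^2 = ∫_0^L u(x)^2 dx + ∫_0^L u'(x)^2 dx.
Compute u'(x) = 3 - 6*x.
Then u(x)^2 = 9*x**4 - 18*x**3 - 3*x**2 + 12*x + 4 and u'(x)^2 = 36*x**2 - 36*x + 9.
Integrate each monomial from 0 to 1 using ∫_0^1 c·x^n dx = c·1^(n+1)/(n+1):
  ∫_0^1 u(x)^2 dx = ∫_0^1 (9*x^4 - 18*x^3 - 3*x^2 + 12*x + 4) dx. Term by term:
    ∫_0^1 9*x^4 dx = 9/5;  ∫_0^1 -18*x^3 dx = -9/2;  ∫_0^1 -3*x^2 dx = -1;
    ∫_0^1 12*x dx = 6;  ∫_0^1 4 dx = 4.
  Sum: 9/5 − 9/2 − 1 + 6 + 4 = 63/10.
  ∫_0^1 u'(x)^2 dx = ∫_0^1 (36*x^2 - 36*x + 9) dx. Term by term:
    ∫_0^1 36*x^2 dx = 12;  ∫_0^1 -36*x dx = -18;  ∫_0^1 9 dx = 9.
  Sum: 12 − 18 + 9 = 3.
Adding: ||u||_{H^1}^2 = 63/10 + 3 = 93/10.


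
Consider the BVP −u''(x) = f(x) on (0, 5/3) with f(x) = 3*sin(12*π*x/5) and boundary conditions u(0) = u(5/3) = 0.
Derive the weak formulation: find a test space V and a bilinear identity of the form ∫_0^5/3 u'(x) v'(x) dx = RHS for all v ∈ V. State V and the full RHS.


V = H^1_0(0, 5/3) (so v(0) = v(5/3) = 0); weak form: ∫_0^5/3 u'v' dx = ∫_0^5/3 (3*sin(12*π*x/5)) v dx for all v ∈ V.

Multiply both sides by a test function v and integrate from 0 to 5/3:
  ∫_0^5/3 −u''(x) v(x) dx = ∫_0^5/3 f(x) v(x) dx.
Integrate the LHS by parts once:
  ∫_0^5/3 −u'' v dx = −[u'(x) v(x)]_0^5/3 + ∫_0^5/3 u'(x) v'(x) dx.
Thus ∫_0^5/3 u'(x) v'(x) dx = ∫_0^5/3 f(x) v(x) dx + [u'(x) v(x)]_0^5/3.
Choose V so that boundary terms are either known or forced to vanish.
u is Dirichlet: u(0) = u(5/3) = 0. Let V = H^1_0(0, 5/3); then v(0) = v(5/3) = 0, and [u' v]_0^5/3 = 0.
Weak formulation: find u (satisfying any essential BC) such that ∫_0^5/3 u'(x) v'(x) dx = ∫_0^5/3 f v dx for all v ∈ V.
Substituting f(x) = 3*sin(12*π*x/5), the right-hand side is ∫_0^5/3 (3*sin(12*π*x/5)) v dx.


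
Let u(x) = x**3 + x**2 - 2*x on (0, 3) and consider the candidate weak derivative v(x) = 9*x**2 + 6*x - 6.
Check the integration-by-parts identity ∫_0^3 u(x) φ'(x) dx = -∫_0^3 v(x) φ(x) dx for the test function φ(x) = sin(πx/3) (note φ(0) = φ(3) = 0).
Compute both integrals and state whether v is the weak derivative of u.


LHS = -87/π + 324/π^3, RHS = -261/π + 972/π^3. No, v is not the weak derivative of u.

u(x) = x**3 + x**2 - 2*x, classical derivative u'(x) = 3*x**2 + 2*x - 2.
φ(x) = sin(πx/3), so φ'(x) = π*cos(π*x/3)/3.
Note φ(0) = φ(3) = 0, so the boundary term u·φ vanishes.
LHS = ∫_0^3 u(x) φ'(x) dx = ∫_0^3 (π*x^3*cos(π*x/3)/3 + π*x^2*cos(π*x/3)/3 - 2*π*x*cos(π*x/3)/3) dx. Term by term:
  ∫_0^3 -2*π*x*cos(π*x/3)/3 dx = 12/π;  ∫_0^3 π*x^2*cos(π*x/3)/3 dx = -18/π;  ∫_0^3 π*x^3*cos(π*x/3)/3 dx = -81/π + 324/π^3.
Sum: 12/π − 18/π + -81/π + 324/π^3 = -87/π + 324/π^3.
So LHS = -87/π + 324/π^3.
∫_0^3 v(x) φ(x) dx = ∫_0^3 (9*x^2*sin(π*x/3) + 6*x*sin(π*x/3) - 6*sin(π*x/3)) dx. Term by term:
  ∫_0^3 -6*sin(π*x/3) dx = -36/π;  ∫_0^3 6*x*sin(π*x/3) dx = 54/π;  ∫_0^3 9*x^2*sin(π*x/3) dx = -972/π^3 + 243/π.
Sum: -36/π + 54/π + -972/π^3 + 243/π = -972/π^3 + 261/π.
So RHS = -∫_0^3 v(x) φ(x) dx = -261/π + 972/π^3.
LHS − RHS = -648/π^3 + 174/π ≠ 0, so the identity fails.
(For a valid weak derivative the identity must hold for EVERY test function, in particular this one. The failure shows v is NOT the weak derivative of u.)
Correct weak derivative would be u'(x) = 3*x**2 + 2*x - 2.


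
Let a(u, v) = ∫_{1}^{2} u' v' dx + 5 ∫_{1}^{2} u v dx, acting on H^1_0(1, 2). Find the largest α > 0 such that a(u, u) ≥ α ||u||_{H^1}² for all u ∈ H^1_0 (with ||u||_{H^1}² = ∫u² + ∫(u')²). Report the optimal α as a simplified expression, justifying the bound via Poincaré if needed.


α = 1

Coercivity of a(·,·) on H^1_0(1, 2) means a(u, u) ≥ α ||u||_{H^1}² for every u ∈ H^1_0.
The interval has length L = 1, and Poincaré/coercivity depend only on L. Here a(u, u) = ∫(u')² + (5)·∫u².
Here c = 5 ≥ 1, so a(u,u) = ∫(u')² + c∫u² ≥ ∫(u')² + ∫u² = ||u||_{H^1}², i.e. α = 1 works. No larger α is possible: a(u,u) ≥ α||u||_{H^1}² means (1−α)∫(u')² ≥ (α−c)∫u², and for the modes u_n = sin(nπ(x−x₀)/L) (x₀ the left endpoint) one has ∫u_n²/∫(u_n')² = (L/(nπ))² → 0, so a(u_n,u_n)/||u_n||_{H^1}² → 1. Hence the optimal constant is α = 1.
Therefore α = 1.


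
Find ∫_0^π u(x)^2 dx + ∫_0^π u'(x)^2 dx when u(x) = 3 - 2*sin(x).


||u||_{H^1(0,π)}^2 = -24 + 13*π

u'(x) = -2*cos(x).
Expand u² and (u')² and integrate term by term on (0, π), using: for integers n ≥ 1, ∫_0^π sin²(nx) dx = ∫_0^π cos²(nx) dx = π/2; for n ≠ n', ∫_0^π sin(nx)sin(n'x) dx = ∫_0^π cos(nx)cos(n'x) dx = 0; and by product-to-sum, ∫_0^π sin(nx)cos(n'x) dx = ½∫_0^π [sin((n+n')x) + sin((n−n')x)] dx, which is 0 when n+n' is even and 2n/(n²−n'²) when n+n' is odd (it need not vanish on (0, π)). For the constant mode: ∫_0^π 1 dx = π, ∫_0^π cos(nx) dx = 0, ∫_0^π sin(nx) dx = (1−(−1)^n)/n.
  u² squared terms: (3)²·∫1 dx = 9·π = 9*π;  (-2)²·∫sin(x)² dx = 4·π/2 = 2*π.
  u² cross terms: 2·(3)·(-2)·∫1·sin(x) dx = -12·(2) = -24.
  So ∫_0^π u² dx = 9*π + 2*π − 24 = -24 + 11*π.
  (u')² squared terms: (-2)²·∫cos(x)² dx = 4·π/2 = 2*π.
  So ∫_0^π (u')² dx = 2*π.
||u||_{H^1}^2 = (-24 + 11*π) + (2*π) = -24 + 13*π.


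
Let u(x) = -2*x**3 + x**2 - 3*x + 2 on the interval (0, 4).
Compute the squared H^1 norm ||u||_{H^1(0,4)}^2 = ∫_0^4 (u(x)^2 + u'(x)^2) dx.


||u||_{H^1}^2 = 532892/35

The H^1 norm (squared) on an interval (0, L) is
  ||u||_{H^1}^2 = ∫_0^L u(x)^2 dx + ∫_0^L u'(x)^2 dx.
Compute u'(x) = -6*x**2 + 2*x - 3.
Then u(x)^2 = 4*x**6 - 4*x**5 + 13*x**4 - 14*x**3 + 13*x**2 - 12*x + 4 and u'(x)^2 = 36*x**4 - 24*x**3 + 40*x**2 - 12*x + 9.
Integrate each monomial from 0 to 4 using ∫_0^4 c·x^n dx = c·4^(n+1)/(n+1):
  ∫_0^4 u(x)^2 dx = ∫_0^4 (4*x^6 - 4*x^5 + 13*x^4 - 14*x^3 + 13*x^2 - 12*x + 4) dx. Term by term:
    ∫_0^4 4*x^6 dx = 65536/7;  ∫_0^4 -4*x^5 dx = -8192/3;  ∫_0^4 13*x^4 dx = 13312/5;
    ∫_0^4 -14*x^3 dx = -896;  ∫_0^4 13*x^2 dx = 832/3;  ∫_0^4 -12*x dx = -96;
    ∫_0^4 4 dx = 16.
  Sum: 65536/7 − 8192/3 + 13312/5 − 896 + 832/3 − 96 + 16 = 902512/105.
  ∫_0^4 u'(x)^2 dx = ∫_0^4 (36*x^4 - 24*x^3 + 40*x^2 - 12*x + 9) dx. Term by term:
    ∫_0^4 36*x^4 dx = 36864/5;  ∫_0^4 -24*x^3 dx = -1536;  ∫_0^4 40*x^2 dx = 2560/3;
    ∫_0^4 -12*x dx = -96;  ∫_0^4 9 dx = 36.
  Sum: 36864/5 − 1536 + 2560/3 − 96 + 36 = 99452/15.
Adding: ||u||_{H^1}^2 = 902512/105 + 99452/15 = 532892/35.


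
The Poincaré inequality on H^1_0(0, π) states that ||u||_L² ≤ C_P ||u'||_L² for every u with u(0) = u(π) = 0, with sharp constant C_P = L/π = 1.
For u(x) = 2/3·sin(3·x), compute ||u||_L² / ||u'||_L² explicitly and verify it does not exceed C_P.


||u||_L² / ||u'||_L² = 1/3 < C_P = 1.

u(x) = 2/3·sin(3·x), so u'(x) = 2*cos(3*x).
Writing u(x) = A·sin(kπx/L) with A = 2/3 and k = 3, use ∫_0^L sin²(kπx/L) dx = L/2 and ∫_0^L cos²(kπx/L) dx = L/2.
u² = 4/9·sin²(3·x) and (u')² = 4·cos²(3·x), and each of sin², cos² integrates to L/2 = π/2 over (0, π).
∫_0^π u² dx = 2*π/9, so ||u||_L² = sqrt(2)*sqrt(π)/3.
∫_0^π (u')² dx = 2*π, so ||u'||_L² = sqrt(2)*sqrt(π).
Ratio ||u||_L² / ||u'||_L² = 1/3.
Sharp Poincaré constant on H^1_0(0, π) is C_P = L/π = 1, achieved by sin(x).
This is the k = 3 harmonic; the ratio L/(kπ) is strictly less than C_P = L/π, consistent with the sharp inequality ||u||_L² ≤ C_P ||u'||_L².


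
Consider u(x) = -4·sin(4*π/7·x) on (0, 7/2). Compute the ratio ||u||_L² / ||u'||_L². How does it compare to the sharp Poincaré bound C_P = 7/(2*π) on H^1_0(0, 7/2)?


||u||_L² / ||u'||_L² = 7/(4*π) < C_P = 7/(2*π).

u(x) = -4·sin(4*π/7·x), so u'(x) = -16*π*cos(4*π*x/7)/7.
Writing u(x) = A·sin(kπx/L) with A = -4 and k = 2, use ∫_0^L sin²(kπx/L) dx = L/2 and ∫_0^L cos²(kπx/L) dx = L/2.
u² = 16·sin²(4*π/7·x) and (u')² = 256*π^2/49·cos²(4*π/7·x), and each of sin², cos² integrates to L/2 = 7/4 over (0, 7/2).
∫_0^7/2 u² dx = 28, so ||u||_L² = 2*sqrt(7).
∫_0^7/2 (u')² dx = 64*π^2/7, so ||u'||_L² = 8*sqrt(7)*π/7.
Ratio ||u||_L² / ||u'||_L² = 7/(4*π).
Sharp Poincaré constant on H^1_0(0, 7/2) is C_P = L/π = 7/(2*π), achieved by sin(2*π/7·x).
This is the k = 2 harmonic; the ratio L/(kπ) is strictly less than C_P = L/π, consistent with the sharp inequality ||u||_L² ≤ C_P ||u'||_L².


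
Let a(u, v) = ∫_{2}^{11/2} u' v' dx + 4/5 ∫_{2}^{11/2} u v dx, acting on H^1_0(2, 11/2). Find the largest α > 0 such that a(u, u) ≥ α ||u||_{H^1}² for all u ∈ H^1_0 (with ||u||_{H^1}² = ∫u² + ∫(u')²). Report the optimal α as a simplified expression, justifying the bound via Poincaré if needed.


α = 4*(49 + 5*π^2)/(5*(4*π^2 + 49))

Coercivity of a(·,·) on H^1_0(2, 11/2) means a(u, u) ≥ α ||u||_{H^1}² for every u ∈ H^1_0.
The interval has length L = 7/2, and Poincaré/coercivity depend only on L. Here a(u, u) = ∫(u')² + (4/5)·∫u².
Here 0 < c = 4/5 < 1. The condition a(u,u) ≥ α||u||_{H^1}² reads (1−α)∫(u')² ≥ (α−c)∫u². Any admissible α is ≤ 1 (rapidly oscillating u have ∫u²/∫(u')² → 0), and α = 1 would force 0 ≥ (1−c)∫u², impossible since c < 1; so 1−α > 0. By the sharp Poincaré inequality on H^1_0 of an interval of length L, ∫(u')² ≥ (π/L)²∫u² with equality for the first sine mode sin(π(x−x₀)/L) (x₀ the left endpoint), so the inequality holds for all u iff (1−α)(π/L)² ≥ α − c, i.e. α ≤ ((π/L)² + c)/((π/L)² + 1) = (1 + c(L/π)²)/(1 + (L/π)²). With (π/L)² = 4*π^2/49 and c = 4/5, the largest admissible constant is α = ((π/L)² + c)/((π/L)² + 1).
Simplifying, α = 4*(49 + 5*π^2)/(5*(4*π^2 + 49)).


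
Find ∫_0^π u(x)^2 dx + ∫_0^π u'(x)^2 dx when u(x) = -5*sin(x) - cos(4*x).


||u||_{H^1(0,π)}^2 = -68/3 + 67*π/2

u'(x) = 4*sin(4*x) - 5*cos(x).
Expand u² and (u')² and integrate term by term on (0, π), using: for integers n ≥ 1, ∫_0^π sin²(nx) dx = ∫_0^π cos²(nx) dx = π/2; for n ≠ n', ∫_0^π sin(nx)sin(n'x) dx = ∫_0^π cos(nx)cos(n'x) dx = 0; and by product-to-sum, ∫_0^π sin(nx)cos(n'x) dx = ½∫_0^π [sin((n+n')x) + sin((n−n')x)] dx, which is 0 when n+n' is even and 2n/(n²−n'²) when n+n' is odd (it need not vanish on (0, π)).
  u² squared terms: (-1)²·∫cos(4x)² dx = 1·π/2 = π/2;  (-5)²·∫sin(x)² dx = 25·π/2 = 25*π/2.
  u² cross terms: 2·(-1)·(-5)·∫cos(4x)·sin(x) dx = 10·(-2/15) = -4/3.
  So ∫_0^π u² dx = π/2 + 25*π/2 − 4/3 = -4/3 + 13*π.
  (u')² squared terms: (-5)²·∫cos(x)² dx = 25·π/2 = 25*π/2;  (4)²·∫sin(4x)² dx = 16·π/2 = 8*π.
  (u')² cross terms: 2·(-5)·(4)·∫cos(x)·sin(4x) dx = -40·(8/15) = -64/3.
  So ∫_0^π (u')² dx = 25*π/2 + 8*π − 64/3 = -64/3 + 41*π/2.
||u||_{H^1}^2 = (-4/3 + 13*π) + (-64/3 + 41*π/2) = -68/3 + 67*π/2.


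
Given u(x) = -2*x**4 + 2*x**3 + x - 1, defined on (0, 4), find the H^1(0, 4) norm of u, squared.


||u||_{H^1}^2 = 47207528/315

The H^1 norm (squared) on an interval (0, L) is
  ||u||_{H^1}^2 = ∫_0^L u(x)^2 dx + ∫_0^L u'(x)^2 dx.
Compute u'(x) = -8*x**3 + 6*x**2 + 1.
Then u(x)^2 = 4*x**8 - 8*x**7 + 4*x**6 - 4*x**5 + 8*x**4 - 4*x**3 + x**2 - 2*x + 1 and u'(x)^2 = 64*x**6 - 96*x**5 + 36*x**4 - 16*x**3 + 12*x**2 + 1.
Integrate each monomial from 0 to 4 using ∫_0^4 c·x^n dx = c·4^(n+1)/(n+1):
  ∫_0^4 u(x)^2 dx = ∫_0^4 (4*x^8 - 8*x^7 + 4*x^6 - 4*x^5 + 8*x^4 - 4*x^3 + x^2 - 2*x + 1) dx. Term by term:
    ∫_0^4 4*x^8 dx = 1048576/9;  ∫_0^4 -8*x^7 dx = -65536;  ∫_0^4 4*x^6 dx = 65536/7;
    ∫_0^4 -4*x^5 dx = -8192/3;  ∫_0^4 8*x^4 dx = 8192/5;  ∫_0^4 -4*x^3 dx = -256;
    ∫_0^4 x^2 dx = 64/3;  ∫_0^4 -2*x dx = -16;  ∫_0^4 1 dx = 4.
  Sum: 1048576/9 − 65536 + 65536/7 − 8192/3 + 8192/5 − 256 + 64/3 − 16 + 4 = 18583676/315.
  ∫_0^4 u'(x)^2 dx = ∫_0^4 (64*x^6 - 96*x^5 + 36*x^4 - 16*x^3 + 12*x^2 + 1) dx. Term by term:
    ∫_0^4 64*x^6 dx = 1048576/7;  ∫_0^4 -96*x^5 dx = -65536;  ∫_0^4 36*x^4 dx = 36864/5;
    ∫_0^4 -16*x^3 dx = -1024;  ∫_0^4 12*x^2 dx = 256;  ∫_0^4 1 dx = 4.
  Sum: 1048576/7 − 65536 + 36864/5 − 1024 + 256 + 4 = 3180428/35.
Adding: ||u||_{H^1}^2 = 18583676/315 + 3180428/35 = 47207528/315.


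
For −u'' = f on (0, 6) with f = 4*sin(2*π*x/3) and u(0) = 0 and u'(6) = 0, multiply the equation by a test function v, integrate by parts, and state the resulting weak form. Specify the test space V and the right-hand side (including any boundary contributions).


V = {v ∈ H^1(0, 6) : v(0) = 0} (test functions vanish at x = 0 where u is specified); weak form: ∫_0^6 u'v' dx = ∫_0^6 (4*sin(2*π*x/3)) v dx for all v ∈ V.

Multiply both sides by a test function v and integrate from 0 to 6:
  ∫_0^6 −u''(x) v(x) dx = ∫_0^6 f(x) v(x) dx.
Integrate the LHS by parts once:
  ∫_0^6 −u'' v dx = −[u'(x) v(x)]_0^6 + ∫_0^6 u'(x) v'(x) dx.
Thus ∫_0^6 u'(x) v'(x) dx = ∫_0^6 f(x) v(x) dx + [u'(x) v(x)]_0^6.
Choose V so that boundary terms are either known or forced to vanish.
Mixed BC: u(0) = 0 (Dirichlet) and u'(6) = 0 (Neumann). Define V = {v ∈ H^1(0, 6) : v(0) = 0}. Then [u' v]_0^6 = u'(6)·v(6) − u'(0)·0 = 0.
Weak formulation: find u (satisfying any essential BC) such that ∫_0^6 u'(x) v'(x) dx = ∫_0^6 f v dx for all v ∈ V (Dirichlet at 0 absorbed into V; the Neumann datum at x = 6 is zero, so no boundary term remains).
Substituting f(x) = 4*sin(2*π*x/3), the right-hand side is ∫_0^6 (4*sin(2*π*x/3)) v dx.


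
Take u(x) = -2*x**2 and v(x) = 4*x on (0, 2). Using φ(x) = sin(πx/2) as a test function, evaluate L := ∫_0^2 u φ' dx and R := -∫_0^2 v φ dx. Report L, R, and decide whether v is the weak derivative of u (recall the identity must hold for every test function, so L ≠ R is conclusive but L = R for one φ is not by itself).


LHS = 16/π, RHS = -16/π. No, v is not the weak derivative of u.

u(x) = -2*x**2, classical derivative u'(x) = -4*x.
φ(x) = sin(πx/2), so φ'(x) = π*cos(π*x/2)/2.
Note φ(0) = φ(2) = 0, so the boundary term u·φ vanishes.
LHS = ∫_0^2 u(x) φ'(x) dx = ∫_0^2 (-π*x^2*cos(π*x/2)) dx. Term by term:
  ∫_0^2 -π*x^2*cos(π*x/2) dx = 16/π.
So LHS = 16/π.
∫_0^2 v(x) φ(x) dx = ∫_0^2 (4*x*sin(π*x/2)) dx. Term by term:
  ∫_0^2 4*x*sin(π*x/2) dx = 16/π.
So RHS = -∫_0^2 v(x) φ(x) dx = -16/π.
LHS − RHS = 32/π ≠ 0, so the identity fails.
(For a valid weak derivative the identity must hold for EVERY test function, in particular this one. The failure shows v is NOT the weak derivative of u.)
Correct weak derivative would be u'(x) = -4*x.


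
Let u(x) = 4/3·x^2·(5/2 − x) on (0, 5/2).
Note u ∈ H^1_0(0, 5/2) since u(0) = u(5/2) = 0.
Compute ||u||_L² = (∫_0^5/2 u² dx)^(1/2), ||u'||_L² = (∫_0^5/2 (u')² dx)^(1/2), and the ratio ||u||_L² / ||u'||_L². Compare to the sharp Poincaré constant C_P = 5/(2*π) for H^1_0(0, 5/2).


||u||_L² / ||u'||_L² = 5*sqrt(14)/28 < C_P = 5/(2*π).

u(x) = 4/3·x^2·(5/2 − x), so u'(x) = 4*x*(5 - 3*x)/3.
u(x) = 4/3·x^2·(5/2 − x) vanishes at x = 0 and x = 5/2, so u ∈ H^1_0(0, 5/2). Differentiate via the product rule and integrate the resulting polynomials term by term.
  ∫_0^5/2 u² dx = ∫_0^5/2 (16*x^6/9 - 80*x^5/9 + 100*x^4/9) dx. Term by term:
    ∫_0^5/2 16*x^6/9 dx = 78125/504;  ∫_0^5/2 -80*x^5/9 dx = -78125/216;  ∫_0^5/2 100*x^4/9 dx = 15625/72.
  Sum: 78125/504 − 78125/216 + 15625/72 = 15625/1512.
  ∫_0^5/2 (u')² dx = ∫_0^5/2 (16*x^4 - 160*x^3/3 + 400*x^2/9) dx. Term by term:
    ∫_0^5/2 16*x^4 dx = 625/2;  ∫_0^5/2 -160*x^3/3 dx = -3125/6;  ∫_0^5/2 400*x^2/9 dx = 6250/27.
  Sum: 625/2 − 3125/6 + 6250/27 = 625/27.
∫_0^5/2 u² dx = 15625/1512, so ||u||_L² = 125*sqrt(42)/252.
∫_0^5/2 (u')² dx = 625/27, so ||u'||_L² = 25*sqrt(3)/9.
Ratio ||u||_L² / ||u'||_L² = 5*sqrt(14)/28.
Sharp Poincaré constant on H^1_0(0, 5/2) is C_P = L/π = 5/(2*π), achieved by sin(2*π/5·x).
A polynomial bump cannot attain the sharp Poincaré constant (only the first sine eigenfunction does), so the ratio is strictly less than C_P, consistent with ||u||_L² ≤ C_P ||u'||_L².


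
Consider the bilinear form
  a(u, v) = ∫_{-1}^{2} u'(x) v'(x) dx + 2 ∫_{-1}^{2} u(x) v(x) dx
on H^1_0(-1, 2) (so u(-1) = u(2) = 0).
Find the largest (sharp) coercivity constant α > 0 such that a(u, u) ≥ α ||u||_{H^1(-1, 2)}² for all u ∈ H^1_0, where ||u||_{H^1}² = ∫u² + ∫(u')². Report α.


α = 1

Coercivity of a(·,·) on H^1_0(-1, 2) means a(u, u) ≥ α ||u||_{H^1}² for every u ∈ H^1_0.
The interval has length L = 3, and Poincaré/coercivity depend only on L. Here a(u, u) = ∫(u')² + (2)·∫u².
Here c = 2 ≥ 1, so a(u,u) = ∫(u')² + c∫u² ≥ ∫(u')² + ∫u² = ||u||_{H^1}², i.e. α = 1 works. No larger α is possible: a(u,u) ≥ α||u||_{H^1}² means (1−α)∫(u')² ≥ (α−c)∫u², and for the modes u_n = sin(nπ(x−x₀)/L) (x₀ the left endpoint) one has ∫u_n²/∫(u_n')² = (L/(nπ))² → 0, so a(u_n,u_n)/||u_n||_{H^1}² → 1. Hence the optimal constant is α = 1.
Therefore α = 1.


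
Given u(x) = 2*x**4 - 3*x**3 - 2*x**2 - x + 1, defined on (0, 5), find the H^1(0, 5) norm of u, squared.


||u||_{H^1}^2 = 43002980/63

The H^1 norm (squared) on an interval (0, L) is
  ||u||_{H^1}^2 = ∫_0^L u(x)^2 dx + ∫_0^L u'(x)^2 dx.
Compute u'(x) = 8*x**3 - 9*x**2 - 4*x - 1.
Then u(x)^2 = 4*x**8 - 12*x**7 + x**6 + 8*x**5 + 14*x**4 - 2*x**3 - 3*x**2 - 2*x + 1 and u'(x)^2 = 64*x**6 - 144*x**5 + 17*x**4 + 56*x**3 + 34*x**2 + 8*x + 1.
Integrate each monomial from 0 to 5 using ∫_0^5 c·x^n dx = c·5^(n+1)/(n+1):
  ∫_0^5 u(x)^2 dx = ∫_0^5 (4*x^8 - 12*x^7 + x^6 + 8*x^5 + 14*x^4 - 2*x^3 - 3*x^2 - 2*x + 1) dx. Term by term:
    ∫_0^5 4*x^8 dx = 7812500/9;  ∫_0^5 -12*x^7 dx = -1171875/2;  ∫_0^5 x^6 dx = 78125/7;
    ∫_0^5 8*x^5 dx = 62500/3;  ∫_0^5 14*x^4 dx = 8750;  ∫_0^5 -2*x^3 dx = -625/2;
    ∫_0^5 -3*x^2 dx = -125;  ∫_0^5 -2*x dx = -25;  ∫_0^5 1 dx = 5.
  Sum: 7812500/9 − 1171875/2 + 78125/7 + 62500/3 + 8750 − 625/2 − 125 − 25 + 5 = 20311490/63.
  ∫_0^5 u'(x)^2 dx = ∫_0^5 (64*x^6 - 144*x^5 + 17*x^4 + 56*x^3 + 34*x^2 + 8*x + 1) dx. Term by term:
    ∫_0^5 64*x^6 dx = 5000000/7;  ∫_0^5 -144*x^5 dx = -375000;  ∫_0^5 17*x^4 dx = 10625;
    ∫_0^5 56*x^3 dx = 8750;  ∫_0^5 34*x^2 dx = 4250/3;  ∫_0^5 8*x dx = 100;
    ∫_0^5 1 dx = 5.
  Sum: 5000000/7 − 375000 + 10625 + 8750 + 4250/3 + 100 + 5 = 7563830/21.
Adding: ||u||_{H^1}^2 = 20311490/63 + 7563830/21 = 43002980/63.


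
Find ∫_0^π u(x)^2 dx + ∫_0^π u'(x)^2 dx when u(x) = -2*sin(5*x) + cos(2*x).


||u||_{H^1(0,π)}^2 = -200/21 + 109*π/2

u'(x) = -2*sin(2*x) - 10*cos(5*x).
Expand u² and (u')² and integrate term by term on (0, π), using: for integers n ≥ 1, ∫_0^π sin²(nx) dx = ∫_0^π cos²(nx) dx = π/2; for n ≠ n', ∫_0^π sin(nx)sin(n'x) dx = ∫_0^π cos(nx)cos(n'x) dx = 0; and by product-to-sum, ∫_0^π sin(nx)cos(n'x) dx = ½∫_0^π [sin((n+n')x) + sin((n−n')x)] dx, which is 0 when n+n' is even and 2n/(n²−n'²) when n+n' is odd (it need not vanish on (0, π)).
  u² squared terms: (-2)²·∫sin(5x)² dx = 4·π/2 = 2*π;  (1)²·∫cos(2x)² dx = 1·π/2 = π/2.
  u² cross terms: 2·(-2)·(1)·∫sin(5x)·cos(2x) dx = -4·(10/21) = -40/21.
  So ∫_0^π u² dx = 2*π + π/2 − 40/21 = -40/21 + 5*π/2.
  (u')² squared terms: (-10)²·∫cos(5x)² dx = 100·π/2 = 50*π;  (-2)²·∫sin(2x)² dx = 4·π/2 = 2*π.
  (u')² cross terms: 2·(-10)·(-2)·∫cos(5x)·sin(2x) dx = 40·(-4/21) = -160/21.
  So ∫_0^π (u')² dx = 50*π + 2*π − 160/21 = -160/21 + 52*π.
||u||_{H^1}^2 = (-40/21 + 5*π/2) + (-160/21 + 52*π) = -200/21 + 109*π/2.
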